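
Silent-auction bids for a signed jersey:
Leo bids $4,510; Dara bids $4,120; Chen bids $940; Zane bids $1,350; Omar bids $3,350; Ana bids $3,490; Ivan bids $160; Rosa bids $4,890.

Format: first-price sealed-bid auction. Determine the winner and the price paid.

Rosa pays $4,890

Bids ranked: 4,890 (Rosa) > 4,510 (Leo) > 4,120 (Dara) > 3,490 (Ana) > 3,350 (Omar) > 1,350 (Zane) > …
Rosa has the highest bid and pays exactly that: $4,890.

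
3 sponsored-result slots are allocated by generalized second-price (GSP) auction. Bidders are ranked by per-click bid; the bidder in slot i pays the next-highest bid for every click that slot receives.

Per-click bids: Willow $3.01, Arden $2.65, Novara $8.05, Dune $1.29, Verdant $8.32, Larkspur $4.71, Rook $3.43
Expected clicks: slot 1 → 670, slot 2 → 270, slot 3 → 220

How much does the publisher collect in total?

Per-click bids in order: $8.32 (Verdant) > $8.05 (Novara) > $4.71 (Larkspur) > $3.43 (Rook) > …
Slot 1: Verdant pays $8.05 × 670 = $5393.50
Slot 2: Novara pays $4.71 × 270 = $1271.70
Slot 3: Larkspur pays $3.43 × 220 = $754.60
Total = $7419.80

Total revenue: $7419.80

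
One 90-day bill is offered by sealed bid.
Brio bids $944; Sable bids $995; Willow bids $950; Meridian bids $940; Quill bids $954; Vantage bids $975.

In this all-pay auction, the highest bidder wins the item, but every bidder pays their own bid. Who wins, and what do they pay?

Sable pays $995

All-pay auction: the highest bidder wins the item, but every bidder pays their own bid.
Bids ranked: 995 (Sable) > 975 (Vantage) > 954 (Quill) > 950 (Willow) > 944 (Brio) > 940 (Meridian)
Sable is highest and takes the item; every bidder forfeits their bid.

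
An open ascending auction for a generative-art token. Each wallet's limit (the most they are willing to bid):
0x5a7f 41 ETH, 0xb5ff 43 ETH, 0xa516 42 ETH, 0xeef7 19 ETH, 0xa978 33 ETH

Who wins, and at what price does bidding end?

0xb5ff wins at 42 ETH

Rule: the price rises until one bidder remains; the winner pays the price at which the last rival dropped out.
Limits ranked: 43 (0xb5ff) > 42 (0xa516) > 41 (0x5a7f) > 33 (0xa978) > 19 (0xeef7)
Bidding ends when 0xa516 exits at 42 ETH; 0xb5ff takes it.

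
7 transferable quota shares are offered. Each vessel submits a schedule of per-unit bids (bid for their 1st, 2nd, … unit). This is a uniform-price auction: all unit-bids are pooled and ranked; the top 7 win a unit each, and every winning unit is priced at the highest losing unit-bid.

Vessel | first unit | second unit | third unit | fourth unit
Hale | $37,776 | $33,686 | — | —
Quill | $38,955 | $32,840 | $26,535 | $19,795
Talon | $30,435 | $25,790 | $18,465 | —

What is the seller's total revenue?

Total revenue: $138,565

Pooled unit-bids ranked (top 7): 38,955 (Quill-1), 37,776 (Hale-1), 33,686 (Hale-2), 32,840 (Quill-2), 30,435 (Talon-1), 26,535 (Quill-3), 25,790 (Talon-2)
The (k+1)-th unit-bid is $19,795.
Allocation: Hale 2, Quill 3, Talon 2. Every unit priced at $19,795.
Revenue = 7 × 19,795 = $138,565.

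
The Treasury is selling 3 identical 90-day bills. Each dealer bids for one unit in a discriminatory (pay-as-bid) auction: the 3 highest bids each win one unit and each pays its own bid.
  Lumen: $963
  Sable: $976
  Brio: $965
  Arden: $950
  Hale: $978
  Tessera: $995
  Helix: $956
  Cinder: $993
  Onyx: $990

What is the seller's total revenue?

Sorting: 995 (Tessera), 993 (Cinder), 990 (Onyx), 978 (Hale), 976 (Sable), …
The 3 highest are Tessera, Cinder, Onyx.
Total revenue = 995 + 993 + 990 = $2,978.

Total revenue: $2,978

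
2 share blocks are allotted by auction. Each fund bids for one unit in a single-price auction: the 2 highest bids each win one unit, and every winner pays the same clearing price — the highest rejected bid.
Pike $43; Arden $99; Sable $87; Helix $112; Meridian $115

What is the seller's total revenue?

Bids ranked high→low: 115 (Meridian), 112 (Helix), 99 (Arden), 87 (Sable), …
Top 2: Meridian, Helix.
Clearing price = highest rejected bid = $99.
Total revenue = 2 × $99 = $198.

Total revenue: $198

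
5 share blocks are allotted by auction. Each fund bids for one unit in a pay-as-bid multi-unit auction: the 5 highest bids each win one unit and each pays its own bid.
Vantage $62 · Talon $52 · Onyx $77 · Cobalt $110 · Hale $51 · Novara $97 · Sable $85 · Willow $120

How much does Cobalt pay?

Sorting: 120 (Willow), 110 (Cobalt), 97 (Novara), 85 (Sable), 77 (Onyx), 62 (Vantage), 52 (Talon), …
Top 5: Willow, Cobalt, Novara, Sable, Onyx.
Cobalt wins → own bid $110.

Cobalt pays $110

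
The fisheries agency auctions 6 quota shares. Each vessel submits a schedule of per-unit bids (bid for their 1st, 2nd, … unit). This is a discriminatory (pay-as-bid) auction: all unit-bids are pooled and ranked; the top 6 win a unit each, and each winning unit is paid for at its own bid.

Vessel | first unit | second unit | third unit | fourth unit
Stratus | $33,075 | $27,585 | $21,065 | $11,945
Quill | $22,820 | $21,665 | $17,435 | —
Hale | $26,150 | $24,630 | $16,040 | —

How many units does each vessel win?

All unit-bids, highest first — top 6: 33,075 (Stratus-1), 27,585 (Stratus-2), 26,150 (Hale-1), 24,630 (Hale-2), 22,820 (Quill-1), 21,665 (Quill-2)
Next rejected bid: $21,065 (not a price — pay-as-bid).
Allocation: Hale 2, Quill 2, Stratus 2.

Hale 2, Quill 2, Stratus 2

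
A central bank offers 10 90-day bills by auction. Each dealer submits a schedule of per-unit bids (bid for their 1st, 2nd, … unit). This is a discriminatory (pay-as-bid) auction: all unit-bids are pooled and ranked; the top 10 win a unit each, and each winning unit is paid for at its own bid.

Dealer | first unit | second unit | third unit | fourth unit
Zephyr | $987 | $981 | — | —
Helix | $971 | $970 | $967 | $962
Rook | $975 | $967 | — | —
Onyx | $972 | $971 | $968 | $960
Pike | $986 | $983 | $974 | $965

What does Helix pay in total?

Pooled unit-bids ranked (top 10): 987 (Zephyr-1), 986 (Pike-1), 983 (Pike-2), 981 (Zephyr-2), 975 (Rook-1), 974 (Pike-3), 972 (Onyx-1), 971 (Helix-1), 971 (Onyx-2), 970 (Helix-2)
Next rejected bid: $968 (not a price — pay-as-bid).
Helix's winning unit-bids: 971 + 970 = $1,941.

Helix pays $1,941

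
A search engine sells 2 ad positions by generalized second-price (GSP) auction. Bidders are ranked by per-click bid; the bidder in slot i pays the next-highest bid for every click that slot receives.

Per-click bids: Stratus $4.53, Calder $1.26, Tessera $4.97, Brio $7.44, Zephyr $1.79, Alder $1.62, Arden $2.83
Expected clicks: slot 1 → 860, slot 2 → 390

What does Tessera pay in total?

Tessera pays $1766.70

Ranked by bid: $7.44 (Brio) > $4.97 (Tessera) > $4.53 (Stratus) > …
Tessera holds slot 2 → pays next bid $4.53 × 390 clicks = $1766.70.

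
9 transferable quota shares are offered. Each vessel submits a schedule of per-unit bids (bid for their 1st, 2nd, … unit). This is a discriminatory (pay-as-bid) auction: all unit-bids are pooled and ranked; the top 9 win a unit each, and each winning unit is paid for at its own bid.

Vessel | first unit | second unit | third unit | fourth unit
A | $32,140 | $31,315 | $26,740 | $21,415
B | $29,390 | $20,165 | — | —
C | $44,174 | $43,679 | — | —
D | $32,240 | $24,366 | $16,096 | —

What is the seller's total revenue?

Total revenue: $285,459

All unit-bids, highest first — top 9: 44,174 (C-1), 43,679 (C-2), 32,240 (D-1), 32,140 (A-1), 31,315 (A-2), 29,390 (B-1), 26,740 (A-3), 24,366 (D-2), 21,415 (A-4)
Next rejected bid: $20,165 (not a price — pay-as-bid).
Each winning unit pays its own bid.
Revenue = 44,174 + 43,679 + 32,240 + 32,140 + 31,315 + 29,390 + 26,740 + 24,366 + 21,415 = $285,459.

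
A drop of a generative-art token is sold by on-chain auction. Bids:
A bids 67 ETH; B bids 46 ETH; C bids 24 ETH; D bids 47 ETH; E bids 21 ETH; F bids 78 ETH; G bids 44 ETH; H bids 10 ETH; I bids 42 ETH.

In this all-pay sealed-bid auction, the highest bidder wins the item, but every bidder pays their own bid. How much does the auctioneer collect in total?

Rule: the highest bidder wins the item, but every bidder pays their own bid.
Bids ranked: 78 (F) > 67 (A) > 47 (D) > 46 (B) > 44 (G) > 42 (I) > …
Every bidder forfeits their bid regardless of winning.
Revenue = 67 + 46 + 24 + 47 + 21 + 78 + 44 + 10 + 42 = 379 ETH.

Total revenue: 379 ETH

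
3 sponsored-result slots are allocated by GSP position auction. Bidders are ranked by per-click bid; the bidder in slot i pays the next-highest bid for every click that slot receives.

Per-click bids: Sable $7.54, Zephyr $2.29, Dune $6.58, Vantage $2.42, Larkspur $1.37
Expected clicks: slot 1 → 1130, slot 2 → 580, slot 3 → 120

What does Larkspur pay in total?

Larkspur pays $0.00

Per-click bids in order: $7.54 (Sable) > $6.58 (Dune) > $2.42 (Vantage) > $2.29 (Zephyr) > …
Larkspur ranks below slot 3 → no slot, pays nothing.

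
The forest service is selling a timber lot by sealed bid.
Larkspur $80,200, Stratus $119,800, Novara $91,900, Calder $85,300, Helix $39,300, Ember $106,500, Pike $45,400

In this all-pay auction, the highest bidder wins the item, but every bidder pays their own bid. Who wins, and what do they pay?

Stratus pays $119,800

Rule: the highest bidder wins the item, but every bidder pays their own bid.
Bids in order: 119,800 (Stratus) > 106,500 (Ember) > 91,900 (Novara) > 85,300 (Calder) > 80,200 (Larkspur) > 45,400 (Pike) > …
Stratus is highest and takes the item; every bidder forfeits their bid.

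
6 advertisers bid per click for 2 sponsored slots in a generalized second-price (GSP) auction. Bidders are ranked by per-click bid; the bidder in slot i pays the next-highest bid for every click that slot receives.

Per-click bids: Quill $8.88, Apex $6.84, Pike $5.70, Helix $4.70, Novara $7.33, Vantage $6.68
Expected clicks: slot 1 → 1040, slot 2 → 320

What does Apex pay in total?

Ranked by bid: $8.88 (Quill) > $7.33 (Novara) > $6.84 (Apex) > …
Apex ranks below slot 2 → no slot, pays nothing.

Apex pays $0.00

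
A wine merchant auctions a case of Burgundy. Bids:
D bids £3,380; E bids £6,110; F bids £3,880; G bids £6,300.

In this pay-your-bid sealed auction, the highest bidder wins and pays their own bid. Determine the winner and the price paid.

Rule: the highest bidder wins and pays their own bid.
Sorting bids: 6,300 (G) > 6,110 (E) > 3,880 (F) > 3,380 (D)
G has the highest bid and pays exactly that: £6,300.

G pays £6,300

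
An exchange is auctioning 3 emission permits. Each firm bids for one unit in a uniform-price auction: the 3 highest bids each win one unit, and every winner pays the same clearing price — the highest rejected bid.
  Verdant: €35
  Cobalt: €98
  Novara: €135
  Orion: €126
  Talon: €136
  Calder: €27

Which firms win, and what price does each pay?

Talon, Novara, Orion; each pays €98

Sorting: 136 (Talon), 135 (Novara), 126 (Orion), 98 (Cobalt), 35 (Verdant), …
The 3 highest are Talon, Novara, Orion.
First losing bid is Cobalt's €98, which sets the uniform price.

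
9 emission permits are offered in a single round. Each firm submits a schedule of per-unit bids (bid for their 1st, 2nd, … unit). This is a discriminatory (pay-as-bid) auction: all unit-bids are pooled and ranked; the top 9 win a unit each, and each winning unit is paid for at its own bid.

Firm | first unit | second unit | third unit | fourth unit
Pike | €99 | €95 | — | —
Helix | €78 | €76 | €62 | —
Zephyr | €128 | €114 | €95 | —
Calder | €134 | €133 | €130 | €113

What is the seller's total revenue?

Merging the schedules and taking the best 9: 134 (Calder-1), 133 (Calder-2), 130 (Calder-3), 128 (Zephyr-1), 114 (Zephyr-2), 113 (Calder-4), 99 (Pike-1), 95 (Pike-2), 95 (Zephyr-3)
Next rejected bid: €78 (not a price — pay-as-bid).
Each winning unit pays its own bid.
Revenue = 134 + 133 + 130 + 128 + 114 + 113 + 99 + 95 + 95 = €1,041.

Total revenue: €1,041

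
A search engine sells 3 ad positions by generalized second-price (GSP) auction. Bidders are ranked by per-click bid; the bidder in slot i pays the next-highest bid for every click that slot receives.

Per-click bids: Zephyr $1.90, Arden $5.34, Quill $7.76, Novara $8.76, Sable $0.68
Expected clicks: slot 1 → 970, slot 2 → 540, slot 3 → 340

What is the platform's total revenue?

Per-click bids in order: $8.76 (Novara) > $7.76 (Quill) > $5.34 (Arden) > $1.90 (Zephyr) > …
Slot 1: Novara pays $7.76 × 970 = $7527.20
Slot 2: Quill pays $5.34 × 540 = $2883.60
Slot 3: Arden pays $1.90 × 340 = $646.00
Total = $11056.80

Total revenue: $11056.80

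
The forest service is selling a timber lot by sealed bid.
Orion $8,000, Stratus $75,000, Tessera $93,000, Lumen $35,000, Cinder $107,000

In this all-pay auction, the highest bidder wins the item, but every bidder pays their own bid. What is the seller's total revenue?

Bids ranked: 107,000 (Cinder) > 93,000 (Tessera) > 75,000 (Stratus) > 35,000 (Lumen) > 8,000 (Orion)
Cinder wins with the top bid; all bids are sunk regardless.
Every bidder forfeits their bid regardless of winning.
Revenue = 8,000 + 75,000 + 93,000 + 35,000 + 107,000 = $318,000.

Total revenue: $318,000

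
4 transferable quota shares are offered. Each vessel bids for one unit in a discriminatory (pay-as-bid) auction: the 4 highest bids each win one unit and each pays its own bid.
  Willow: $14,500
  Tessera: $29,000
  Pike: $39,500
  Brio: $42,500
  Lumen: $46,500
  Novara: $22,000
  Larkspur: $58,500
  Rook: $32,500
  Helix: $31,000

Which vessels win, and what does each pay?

Bids ranked high→low: 58,500 (Larkspur), 46,500 (Lumen), 42,500 (Brio), 39,500 (Pike), 32,500 (Rook), 31,000 (Helix), …
Top 4: Larkspur, Lumen, Brio, Pike.
Each winner pays its own bid: Larkspur $58,500, Lumen $46,500, Brio $42,500, Pike $39,500.

Larkspur $58,500, Lumen $46,500, Brio $42,500, Pike $39,500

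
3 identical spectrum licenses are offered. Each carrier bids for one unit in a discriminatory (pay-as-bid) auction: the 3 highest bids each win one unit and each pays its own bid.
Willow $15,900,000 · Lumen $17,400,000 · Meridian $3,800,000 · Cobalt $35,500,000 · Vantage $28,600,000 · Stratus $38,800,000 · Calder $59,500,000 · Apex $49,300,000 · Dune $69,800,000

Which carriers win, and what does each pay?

Sorting: 69,800,000 (Dune), 59,500,000 (Calder), 49,300,000 (Apex), 38,800,000 (Stratus), 35,500,000 (Cobalt), …
Top 3: Dune, Calder, Apex.
Each winner pays its own bid: Dune $69,800,000, Calder $59,500,000, Apex $49,300,000.

Dune $69,800,000, Calder $59,500,000, Apex $49,300,000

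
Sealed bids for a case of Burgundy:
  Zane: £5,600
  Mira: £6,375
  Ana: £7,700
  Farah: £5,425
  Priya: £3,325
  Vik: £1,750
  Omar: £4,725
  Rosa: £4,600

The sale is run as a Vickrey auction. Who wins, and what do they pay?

Vickrey auction: the highest bidder wins and pays the second-highest bid.
Bids in order: 7,700 (Ana) > 6,375 (Mira) > 5,600 (Zane) > 5,425 (Farah) > 4,725 (Omar) > 4,600 (Rosa) > …
Ana is highest; pays the second-highest bid, £6,375.

Ana pays £6,375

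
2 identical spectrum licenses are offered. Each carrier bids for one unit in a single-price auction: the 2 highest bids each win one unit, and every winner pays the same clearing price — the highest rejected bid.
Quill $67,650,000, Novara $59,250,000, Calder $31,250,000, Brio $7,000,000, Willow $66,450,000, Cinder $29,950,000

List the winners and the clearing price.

Sorting: 67,650,000 (Quill), 66,450,000 (Willow), 59,250,000 (Novara), 31,250,000 (Calder), …
The 2 highest are Quill, Willow.
First losing bid is Novara's $59,250,000, which sets the uniform price.

Quill, Willow; each pays $59,250,000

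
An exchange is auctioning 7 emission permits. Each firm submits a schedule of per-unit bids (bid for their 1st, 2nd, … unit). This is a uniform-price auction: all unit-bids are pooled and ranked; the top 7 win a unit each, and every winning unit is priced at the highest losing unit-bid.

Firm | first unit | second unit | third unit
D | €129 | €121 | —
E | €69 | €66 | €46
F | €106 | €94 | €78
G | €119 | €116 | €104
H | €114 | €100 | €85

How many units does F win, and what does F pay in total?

Pooled unit-bids ranked (top 7): 129 (D-1), 121 (D-2), 119 (G-1), 116 (G-2), 114 (H-1), 106 (F-1), 104 (G-3)
Highest rejected unit-bid = €100.
F wins 1 unit(s) at €100 each.

F: 1 unit, pays €100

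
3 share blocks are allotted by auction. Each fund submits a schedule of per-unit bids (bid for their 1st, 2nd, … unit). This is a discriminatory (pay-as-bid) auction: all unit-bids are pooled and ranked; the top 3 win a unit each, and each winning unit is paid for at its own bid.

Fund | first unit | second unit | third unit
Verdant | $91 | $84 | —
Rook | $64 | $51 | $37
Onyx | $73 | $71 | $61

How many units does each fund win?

All unit-bids, highest first — top 3: 91 (Verdant-1), 84 (Verdant-2), 73 (Onyx-1)
Next rejected bid: $71 (not a price — pay-as-bid).
Allocation: Onyx 1, Verdant 2.

Onyx 1, Verdant 2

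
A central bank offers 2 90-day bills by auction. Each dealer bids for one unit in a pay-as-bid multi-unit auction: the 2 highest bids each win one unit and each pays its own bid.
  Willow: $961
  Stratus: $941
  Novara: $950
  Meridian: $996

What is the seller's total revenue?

Total revenue: $1,957

Bids ranked high→low: 996 (Meridian), 961 (Willow), 950 (Novara), 941 (Stratus)
Top 2: Meridian, Willow.
Total revenue = 996 + 961 = $1,957.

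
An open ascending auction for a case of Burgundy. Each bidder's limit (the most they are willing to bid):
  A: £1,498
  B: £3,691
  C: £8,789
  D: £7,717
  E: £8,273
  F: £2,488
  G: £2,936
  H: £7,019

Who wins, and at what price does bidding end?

Limits in order: 8,789 (C) > 8,273 (E) > 7,717 (D) > 7,019 (H) > 3,691 (B) > 2,936 (G) > …
E is the last rival to drop out, at £8,273; C remains and wins at that price.

C wins at £8,273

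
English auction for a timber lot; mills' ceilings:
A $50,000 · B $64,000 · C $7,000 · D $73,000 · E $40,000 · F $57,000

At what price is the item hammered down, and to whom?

Limits in order: 73,000 (D) > 64,000 (B) > 57,000 (F) > 50,000 (A) > 40,000 (E) > 7,000 (C)
Bidding ends when B exits at $64,000; D takes it.

D wins at $64,000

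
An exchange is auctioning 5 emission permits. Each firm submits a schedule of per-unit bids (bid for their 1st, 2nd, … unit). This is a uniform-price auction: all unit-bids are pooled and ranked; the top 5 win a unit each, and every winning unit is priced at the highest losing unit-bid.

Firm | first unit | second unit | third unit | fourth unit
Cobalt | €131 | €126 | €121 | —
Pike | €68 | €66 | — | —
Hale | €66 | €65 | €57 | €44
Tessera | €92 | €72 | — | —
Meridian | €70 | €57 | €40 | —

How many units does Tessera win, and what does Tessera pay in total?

Merging the schedules and taking the best 5: 131 (Cobalt-1), 126 (Cobalt-2), 121 (Cobalt-3), 92 (Tessera-1), 72 (Tessera-2)
The (k+1)-th unit-bid is €70.
Tessera wins 2 unit(s) at €70 each.

Tessera: 2 units, pays €140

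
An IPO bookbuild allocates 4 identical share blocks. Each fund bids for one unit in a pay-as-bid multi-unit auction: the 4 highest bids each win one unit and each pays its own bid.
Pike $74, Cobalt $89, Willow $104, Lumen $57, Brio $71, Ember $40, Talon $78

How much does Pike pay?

Sorting: 104 (Willow), 89 (Cobalt), 78 (Talon), 74 (Pike), 71 (Brio), 57 (Lumen), …
Top 4: Willow, Cobalt, Talon, Pike.
Pike wins → own bid $74.

Pike pays $74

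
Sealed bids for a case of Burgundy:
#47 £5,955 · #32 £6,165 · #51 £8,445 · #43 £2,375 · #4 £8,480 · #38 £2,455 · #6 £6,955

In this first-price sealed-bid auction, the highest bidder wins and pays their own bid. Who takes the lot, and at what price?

Rule: the highest bidder wins and pays their own bid.
Bids ranked: 8,480 (#4) > 8,445 (#51) > 6,955 (#6) > 6,165 (#32) > 5,955 (#47) > 2,455 (#38) > …
#4 has the highest bid and pays exactly that: £8,480.

#4 pays £8,480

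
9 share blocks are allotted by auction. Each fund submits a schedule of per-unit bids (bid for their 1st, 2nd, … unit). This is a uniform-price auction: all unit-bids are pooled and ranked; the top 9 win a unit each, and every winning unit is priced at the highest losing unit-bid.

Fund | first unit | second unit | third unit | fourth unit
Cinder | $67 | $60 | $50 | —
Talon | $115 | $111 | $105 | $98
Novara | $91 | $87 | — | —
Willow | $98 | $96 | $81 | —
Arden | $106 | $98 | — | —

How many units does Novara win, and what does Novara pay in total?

Novara: 1 unit, pays $87

Pooled unit-bids ranked (top 9): 115 (Talon-1), 111 (Talon-2), 106 (Arden-1), 105 (Talon-3), 98 (Talon-4), 98 (Willow-1), 98 (Arden-2), 96 (Willow-2), 91 (Novara-1)
The (k+1)-th unit-bid is $87.
Novara wins 1 unit(s) at $87 each.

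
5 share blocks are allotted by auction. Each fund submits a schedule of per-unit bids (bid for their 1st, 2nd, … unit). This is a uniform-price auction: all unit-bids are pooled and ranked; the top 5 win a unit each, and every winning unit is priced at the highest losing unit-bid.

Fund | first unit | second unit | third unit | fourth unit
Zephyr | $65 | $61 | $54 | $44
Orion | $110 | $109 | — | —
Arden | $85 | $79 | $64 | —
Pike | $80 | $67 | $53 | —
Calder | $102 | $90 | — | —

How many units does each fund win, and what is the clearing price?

Arden 1, Calder 2, Orion 2; clearing price $80

Merging the schedules and taking the best 5: 110 (Orion-1), 109 (Orion-2), 102 (Calder-1), 90 (Calder-2), 85 (Arden-1)
The (k+1)-th unit-bid is $80.
Allocation: Arden 1, Calder 2, Orion 2.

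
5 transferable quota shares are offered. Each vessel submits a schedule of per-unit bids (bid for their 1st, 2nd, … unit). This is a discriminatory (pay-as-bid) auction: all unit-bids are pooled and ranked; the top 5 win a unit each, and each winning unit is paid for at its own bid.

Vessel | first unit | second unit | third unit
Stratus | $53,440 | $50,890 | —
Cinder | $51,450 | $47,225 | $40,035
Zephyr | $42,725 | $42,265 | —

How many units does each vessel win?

Cinder 2, Stratus 2, Zephyr 1

All unit-bids, highest first — top 5: 53,440 (Stratus-1), 51,450 (Cinder-1), 50,890 (Stratus-2), 47,225 (Cinder-2), 42,725 (Zephyr-1)
Next rejected bid: $42,265 (not a price — pay-as-bid).
Allocation: Cinder 2, Stratus 2, Zephyr 1.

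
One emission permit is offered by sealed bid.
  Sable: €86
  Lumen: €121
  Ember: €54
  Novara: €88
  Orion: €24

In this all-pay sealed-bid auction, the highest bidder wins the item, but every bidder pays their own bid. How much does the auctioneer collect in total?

Sorting bids: 121 (Lumen) > 88 (Novara) > 86 (Sable) > 54 (Ember) > 24 (Orion)
Lumen wins with the top bid; all bids are sunk regardless.
Every bidder forfeits their bid regardless of winning.
Revenue = 86 + 121 + 54 + 88 + 24 = €373.

Total revenue: €373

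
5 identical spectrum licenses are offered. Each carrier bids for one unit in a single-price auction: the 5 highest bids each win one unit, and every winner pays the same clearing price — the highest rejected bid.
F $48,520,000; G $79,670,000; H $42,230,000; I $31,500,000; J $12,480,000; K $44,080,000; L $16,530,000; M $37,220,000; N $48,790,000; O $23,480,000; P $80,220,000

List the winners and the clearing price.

Sorting: 80,220,000 (P), 79,670,000 (G), 48,790,000 (N), 48,520,000 (F), 44,080,000 (K), 42,230,000 (H), 37,220,000 (M), …
Top 5: P, G, N, F, K.
First losing bid is H's $42,230,000, which sets the uniform price.

P, G, N, F, K; each pays $42,230,000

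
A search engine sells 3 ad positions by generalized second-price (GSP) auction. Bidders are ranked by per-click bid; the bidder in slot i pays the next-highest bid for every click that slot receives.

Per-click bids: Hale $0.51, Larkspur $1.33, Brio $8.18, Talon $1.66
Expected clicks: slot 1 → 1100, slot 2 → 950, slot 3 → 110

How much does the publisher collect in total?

Per-click bids in order: $8.18 (Brio) > $1.66 (Talon) > $1.33 (Larkspur) > $0.51 (Hale)
Slot 1: Brio pays $1.66 × 1100 = $1826.00
Slot 2: Talon pays $1.33 × 950 = $1263.50
Slot 3: Larkspur pays $0.51 × 110 = $56.10
Total = $3145.60

Total revenue: $3145.60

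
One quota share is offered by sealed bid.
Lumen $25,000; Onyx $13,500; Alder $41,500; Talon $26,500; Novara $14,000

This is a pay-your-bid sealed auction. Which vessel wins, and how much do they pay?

Alder pays $41,500

Bids ranked: 41,500 (Alder) > 26,500 (Talon) > 25,000 (Lumen) > 14,000 (Novara) > 13,500 (Onyx)
Alder has the highest bid and pays exactly that: $41,500.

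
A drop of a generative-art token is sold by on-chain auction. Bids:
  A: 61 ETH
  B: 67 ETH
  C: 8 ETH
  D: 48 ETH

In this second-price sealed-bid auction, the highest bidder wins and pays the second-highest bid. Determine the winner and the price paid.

Rule: the highest bidder wins and pays the second-highest bid.
Bids in order: 67 (B) > 61 (A) > 48 (D) > 8 (C)
B wins with the highest bid; price is set by the runner-up at 61 ETH.

B pays 61 ETH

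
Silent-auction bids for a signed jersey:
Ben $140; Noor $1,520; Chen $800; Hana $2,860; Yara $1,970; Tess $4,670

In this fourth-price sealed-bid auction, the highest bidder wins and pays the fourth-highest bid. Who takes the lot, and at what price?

Tess pays $1,520

Rule: the highest bidder wins and pays the fourth-highest bid.
Bids ranked: 4,670 (Tess) > 2,860 (Hana) > 1,970 (Yara) > 1,520 (Noor) > 800 (Chen) > 140 (Ben)
Tess is highest; pays the fourth-highest bid, $1,520.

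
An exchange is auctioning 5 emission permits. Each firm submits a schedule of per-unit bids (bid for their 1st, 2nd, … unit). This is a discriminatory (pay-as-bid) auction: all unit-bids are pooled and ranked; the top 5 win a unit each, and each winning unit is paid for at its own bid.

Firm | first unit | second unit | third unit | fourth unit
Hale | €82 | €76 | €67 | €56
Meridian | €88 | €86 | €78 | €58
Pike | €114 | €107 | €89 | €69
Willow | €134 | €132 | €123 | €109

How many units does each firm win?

All unit-bids, highest first — top 5: 134 (Willow-1), 132 (Willow-2), 123 (Willow-3), 114 (Pike-1), 109 (Willow-4)
Next rejected bid: €107 (not a price — pay-as-bid).
Allocation: Pike 1, Willow 4.

Pike 1, Willow 4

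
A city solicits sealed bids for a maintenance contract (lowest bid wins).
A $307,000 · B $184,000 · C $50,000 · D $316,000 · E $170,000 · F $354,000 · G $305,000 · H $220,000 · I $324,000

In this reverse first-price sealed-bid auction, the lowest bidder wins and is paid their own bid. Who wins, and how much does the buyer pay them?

C is paid $50,000

Sorting bids: 50,000 (C) < 170,000 (E) < 184,000 (B) < 220,000 (H) < 305,000 (G) < 307,000 (A) < …
C has the lowest bid and is paid exactly that: $50,000.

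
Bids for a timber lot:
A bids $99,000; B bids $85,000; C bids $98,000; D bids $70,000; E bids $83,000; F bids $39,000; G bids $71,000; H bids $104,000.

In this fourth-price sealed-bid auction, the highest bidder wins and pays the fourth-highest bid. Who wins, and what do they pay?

H pays $85,000

Fourth-price sealed-bid auction: the highest bidder wins and pays the fourth-highest bid.
Sorting bids: 104,000 (H) > 99,000 (A) > 98,000 (C) > 85,000 (B) > 83,000 (E) > 71,000 (G) > …
H is highest; pays the fourth-highest bid, $85,000.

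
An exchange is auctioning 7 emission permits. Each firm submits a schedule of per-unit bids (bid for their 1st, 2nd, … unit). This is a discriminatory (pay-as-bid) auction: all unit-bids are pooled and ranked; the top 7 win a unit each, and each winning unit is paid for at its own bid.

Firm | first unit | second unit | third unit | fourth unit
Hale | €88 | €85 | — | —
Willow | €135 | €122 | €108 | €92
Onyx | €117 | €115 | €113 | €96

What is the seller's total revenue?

Merging the schedules and taking the best 7: 135 (Willow-1), 122 (Willow-2), 117 (Onyx-1), 115 (Onyx-2), 113 (Onyx-3), 108 (Willow-3), 96 (Onyx-4)
Next rejected bid: €92 (not a price — pay-as-bid).
Each winning unit pays its own bid.
Revenue = 135 + 122 + 117 + 115 + 113 + 108 + 96 = €806.

Total revenue: €806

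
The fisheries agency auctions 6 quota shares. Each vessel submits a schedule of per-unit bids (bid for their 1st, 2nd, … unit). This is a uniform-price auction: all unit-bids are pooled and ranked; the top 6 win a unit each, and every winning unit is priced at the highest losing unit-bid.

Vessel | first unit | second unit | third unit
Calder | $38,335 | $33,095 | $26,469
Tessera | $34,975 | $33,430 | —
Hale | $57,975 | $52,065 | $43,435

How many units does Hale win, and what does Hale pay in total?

Hale: 3 units, pays $99,285

All unit-bids, highest first — top 6: 57,975 (Hale-1), 52,065 (Hale-2), 43,435 (Hale-3), 38,335 (Calder-1), 34,975 (Tessera-1), 33,430 (Tessera-2)
First bid not allocated: $33,095.
Hale wins 3 unit(s) at $33,095 each.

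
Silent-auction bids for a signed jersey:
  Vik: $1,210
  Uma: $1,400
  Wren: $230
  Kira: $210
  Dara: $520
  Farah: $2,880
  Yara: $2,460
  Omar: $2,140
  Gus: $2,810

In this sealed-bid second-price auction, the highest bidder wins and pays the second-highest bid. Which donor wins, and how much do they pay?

Farah pays $2,810

Sealed-bid second-price auction: the highest bidder wins and pays the second-highest bid.
Bids ranked: 2,880 (Farah) > 2,810 (Gus) > 2,460 (Yara) > 2,140 (Omar) > 1,400 (Uma) > 1,210 (Vik) > …
Farah wins with the highest bid; price is set by the runner-up at $2,810.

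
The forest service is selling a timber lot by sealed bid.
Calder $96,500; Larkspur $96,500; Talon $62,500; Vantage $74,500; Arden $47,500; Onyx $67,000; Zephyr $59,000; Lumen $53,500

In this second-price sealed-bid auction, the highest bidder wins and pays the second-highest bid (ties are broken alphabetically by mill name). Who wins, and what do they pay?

Bids in order: 96,500 (Calder) > 96,500 (Larkspur) > 74,500 (Vantage) > 67,000 (Onyx) > 62,500 (Talon) > 59,000 (Zephyr) > …
Calder and Larkspur tie at $96,500; tie-break gives it to Calder.
Calder is highest; pays the second-highest bid, $96,500.

Calder pays $96,500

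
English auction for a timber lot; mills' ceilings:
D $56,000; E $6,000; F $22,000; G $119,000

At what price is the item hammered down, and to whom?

G wins at $56,000

Sorting limits: 119,000 (G) > 56,000 (D) > 22,000 (F) > 6,000 (E)
Once the price passes $56,000, only G is left; the hammer falls at D's limit of $56,000.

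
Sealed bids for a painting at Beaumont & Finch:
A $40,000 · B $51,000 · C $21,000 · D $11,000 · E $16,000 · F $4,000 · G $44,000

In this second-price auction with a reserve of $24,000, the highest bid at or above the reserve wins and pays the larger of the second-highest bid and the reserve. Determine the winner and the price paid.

Second-price auction with a reserve of $24,000: the highest bid at or above the reserve wins and pays the larger of the second-highest bid and the reserve.
Bids ranked: 51,000 (B) > 44,000 (G) > 40,000 (A) > 21,000 (C) > 16,000 (E) > 11,000 (D) > …
Highest eligible bid: B at $51,000.
max(second-highest $44,000, reserve $24,000) = $44,000; the reserve does not bind.

B pays $44,000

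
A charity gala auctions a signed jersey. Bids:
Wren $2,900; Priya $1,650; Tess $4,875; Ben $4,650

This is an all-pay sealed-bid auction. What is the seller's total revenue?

Sorting bids: 4,875 (Tess) > 4,650 (Ben) > 2,900 (Wren) > 1,650 (Priya)
Every bidder forfeits their bid regardless of winning.
Revenue = 2,900 + 1,650 + 4,875 + 4,650 = $14,075.

Total revenue: $14,075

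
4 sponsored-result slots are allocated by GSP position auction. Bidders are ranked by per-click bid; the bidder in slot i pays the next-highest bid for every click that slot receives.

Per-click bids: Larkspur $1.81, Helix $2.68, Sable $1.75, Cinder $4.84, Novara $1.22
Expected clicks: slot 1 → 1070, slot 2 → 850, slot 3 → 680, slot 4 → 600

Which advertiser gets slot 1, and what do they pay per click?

Cinder; $2.68 per click

Per-click bids in order: $4.84 (Cinder) > $2.68 (Helix) > $1.81 (Larkspur) > $1.75 (Sable) > $1.22 (Novara)
Slot 1 goes to the first-ranked bidder, Cinder, who pays the next bid down: $2.68/click.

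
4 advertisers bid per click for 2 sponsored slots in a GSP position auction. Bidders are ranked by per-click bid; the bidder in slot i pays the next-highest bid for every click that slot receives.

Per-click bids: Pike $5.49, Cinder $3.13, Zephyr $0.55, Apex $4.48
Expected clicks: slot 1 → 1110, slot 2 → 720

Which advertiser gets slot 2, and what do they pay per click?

Apex; $3.13 per click

Per-click bids in order: $5.49 (Pike) > $4.48 (Apex) > $3.13 (Cinder) > …
Slot 2 goes to the second-ranked bidder, Apex, who pays the next bid down: $3.13/click.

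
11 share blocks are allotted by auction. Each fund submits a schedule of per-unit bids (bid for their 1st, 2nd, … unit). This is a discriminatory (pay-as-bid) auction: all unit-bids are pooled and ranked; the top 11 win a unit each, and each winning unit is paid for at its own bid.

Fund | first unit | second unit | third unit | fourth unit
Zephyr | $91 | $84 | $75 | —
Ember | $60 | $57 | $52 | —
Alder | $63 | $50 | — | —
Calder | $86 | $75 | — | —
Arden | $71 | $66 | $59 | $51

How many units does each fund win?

Alder 1, Arden 3, Calder 2, Ember 2, Zephyr 3

Merging the schedules and taking the best 11: 91 (Zephyr-1), 86 (Calder-1), 84 (Zephyr-2), 75 (Zephyr-3), 75 (Calder-2), 71 (Arden-1), 66 (Arden-2), 63 (Alder-1), 60 (Ember-1), 59 (Arden-3), 57 (Ember-2)
Next rejected bid: $52 (not a price — pay-as-bid).
Allocation: Alder 1, Arden 3, Calder 2, Ember 2, Zephyr 3.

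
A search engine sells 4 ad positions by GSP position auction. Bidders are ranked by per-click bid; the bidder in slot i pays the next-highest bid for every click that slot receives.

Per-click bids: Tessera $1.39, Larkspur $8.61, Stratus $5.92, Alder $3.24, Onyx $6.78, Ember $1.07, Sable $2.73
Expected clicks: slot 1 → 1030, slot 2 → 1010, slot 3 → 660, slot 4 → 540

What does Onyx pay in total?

Per-click bids in order: $8.61 (Larkspur) > $6.78 (Onyx) > $5.92 (Stratus) > $3.24 (Alder) > $2.73 (Sable) > …
Onyx holds slot 2 → pays next bid $5.92 × 1010 clicks = $5979.20.

Onyx pays $5979.20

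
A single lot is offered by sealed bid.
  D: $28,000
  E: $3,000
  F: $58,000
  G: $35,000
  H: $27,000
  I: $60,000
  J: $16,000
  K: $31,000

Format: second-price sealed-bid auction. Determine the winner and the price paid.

I pays $58,000

Rule: the highest bidder wins and pays the second-highest bid.
Bids in order: 60,000 (I) > 58,000 (F) > 35,000 (G) > 31,000 (K) > 28,000 (D) > 27,000 (H) > …
Second-price: I pays F's bid of $58,000.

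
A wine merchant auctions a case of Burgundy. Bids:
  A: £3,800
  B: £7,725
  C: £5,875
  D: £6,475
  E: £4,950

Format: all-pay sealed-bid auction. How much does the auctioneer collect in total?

Total revenue: £28,825

All-pay sealed-bid auction: the highest bidder wins the item, but every bidder pays their own bid.
Sorting bids: 7,725 (B) > 6,475 (D) > 5,875 (C) > 4,950 (E) > 3,800 (A)
Every bidder forfeits their bid regardless of winning.
Revenue = 3,800 + 7,725 + 5,875 + 6,475 + 4,950 = £28,825.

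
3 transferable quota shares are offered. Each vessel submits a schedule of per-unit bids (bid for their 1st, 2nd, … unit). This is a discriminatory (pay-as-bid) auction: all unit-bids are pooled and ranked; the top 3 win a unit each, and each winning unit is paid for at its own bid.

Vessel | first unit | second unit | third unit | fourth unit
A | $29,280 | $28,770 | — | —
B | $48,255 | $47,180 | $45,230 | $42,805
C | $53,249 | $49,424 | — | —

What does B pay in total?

B pays $48,255

All unit-bids, highest first — top 3: 53,249 (C-1), 49,424 (C-2), 48,255 (B-1)
Next rejected bid: $47,180 (not a price — pay-as-bid).
B's winning unit-bids: 48,255 = $48,255.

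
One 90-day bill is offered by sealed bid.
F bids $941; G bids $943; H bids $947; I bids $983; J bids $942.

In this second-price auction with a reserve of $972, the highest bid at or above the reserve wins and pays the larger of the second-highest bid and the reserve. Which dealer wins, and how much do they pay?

Bids in order: 983 (I) > 947 (H) > 943 (G) > 942 (J) > 941 (F)
Highest eligible bid: I at $983.
Second-highest bid $947 is below the reserve $972, so the reserve binds → payment $972.

I pays $972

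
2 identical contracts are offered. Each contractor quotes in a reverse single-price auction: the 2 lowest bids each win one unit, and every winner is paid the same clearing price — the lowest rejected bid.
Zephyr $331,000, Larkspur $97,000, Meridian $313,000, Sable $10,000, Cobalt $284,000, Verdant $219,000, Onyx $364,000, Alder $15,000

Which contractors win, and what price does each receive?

Bids ranked low→high: 10,000 (Sable), 15,000 (Alder), 97,000 (Larkspur), 219,000 (Verdant), …
Lowest 2: Sable, Alder.
First losing bid is Larkspur's $97,000, which sets the uniform price.

Sable, Alder; each is paid $97,000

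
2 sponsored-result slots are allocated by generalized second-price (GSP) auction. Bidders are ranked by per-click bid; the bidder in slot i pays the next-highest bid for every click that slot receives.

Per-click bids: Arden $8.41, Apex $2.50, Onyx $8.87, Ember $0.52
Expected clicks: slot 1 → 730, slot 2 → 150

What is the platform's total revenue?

Sorting advertisers: $8.87 (Onyx) > $8.41 (Arden) > $2.50 (Apex) > …
Slot 1: Onyx pays $8.41 × 730 = $6139.30
Slot 2: Arden pays $2.50 × 150 = $375.00
Total = $6514.30

Total revenue: $6514.30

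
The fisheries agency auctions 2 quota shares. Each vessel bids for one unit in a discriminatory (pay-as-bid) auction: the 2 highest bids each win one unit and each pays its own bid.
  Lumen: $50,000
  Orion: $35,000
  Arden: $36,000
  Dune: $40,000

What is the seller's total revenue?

Sorting: 50,000 (Lumen), 40,000 (Dune), 36,000 (Arden), 35,000 (Orion)
Winners (2 units): Lumen, Dune.
Total revenue = 50,000 + 40,000 = $90,000.

Total revenue: $90,000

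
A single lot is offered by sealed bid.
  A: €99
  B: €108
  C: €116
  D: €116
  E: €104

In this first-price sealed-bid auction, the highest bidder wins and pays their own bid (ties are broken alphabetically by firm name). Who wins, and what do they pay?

Sorting bids: 116 (C) > 116 (D) > 108 (B) > 104 (E) > 99 (A)
Tie at €116 → C wins by tie-break.
C is highest → pays own bid, €116.

C pays €116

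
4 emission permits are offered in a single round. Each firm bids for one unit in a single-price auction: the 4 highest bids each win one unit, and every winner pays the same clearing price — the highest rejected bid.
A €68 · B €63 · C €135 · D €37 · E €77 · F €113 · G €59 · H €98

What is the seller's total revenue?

Bids ranked high→low: 135 (C), 113 (F), 98 (H), 77 (E), 68 (A), 63 (B), …
The 4 highest are C, F, H, E.
Clearing price = highest rejected bid = €68.
Total revenue = 4 × €68 = €272.

Total revenue: €272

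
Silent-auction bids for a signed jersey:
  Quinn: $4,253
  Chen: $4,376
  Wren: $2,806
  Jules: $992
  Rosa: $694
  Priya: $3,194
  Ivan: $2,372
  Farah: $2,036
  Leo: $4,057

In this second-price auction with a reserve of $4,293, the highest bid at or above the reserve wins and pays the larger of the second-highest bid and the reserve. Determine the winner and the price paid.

Sorting bids: 4,376 (Chen) > 4,253 (Quinn) > 4,057 (Leo) > 3,194 (Priya) > 2,806 (Wren) > 2,372 (Ivan) > …
Chen has the top bid at or above the reserve ($4,376).
Second-highest bid $4,253 is below the reserve $4,293, so the reserve binds → payment $4,293.

Chen pays $4,293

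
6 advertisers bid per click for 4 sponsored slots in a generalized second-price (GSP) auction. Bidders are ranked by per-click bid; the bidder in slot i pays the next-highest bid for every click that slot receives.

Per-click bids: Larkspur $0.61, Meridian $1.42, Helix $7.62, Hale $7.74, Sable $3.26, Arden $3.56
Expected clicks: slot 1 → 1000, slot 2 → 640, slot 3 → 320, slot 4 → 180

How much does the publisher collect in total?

Total revenue: $11197.20

Ranked by bid: $7.74 (Hale) > $7.62 (Helix) > $3.56 (Arden) > $3.26 (Sable) > $1.42 (Meridian) > …
Slot 1: Hale pays $7.62 × 1000 = $7620.00
Slot 2: Helix pays $3.56 × 640 = $2278.40
Slot 3: Arden pays $3.26 × 320 = $1043.20
Slot 4: Sable pays $1.42 × 180 = $255.60
Total = $11197.20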